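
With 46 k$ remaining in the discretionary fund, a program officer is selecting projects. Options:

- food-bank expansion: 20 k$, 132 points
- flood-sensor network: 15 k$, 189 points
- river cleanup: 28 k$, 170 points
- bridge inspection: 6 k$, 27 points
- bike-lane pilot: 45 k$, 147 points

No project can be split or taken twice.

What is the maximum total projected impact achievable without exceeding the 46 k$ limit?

Ranking by ratio (projected impact/k$): flood-sensor network 12.60, food-bank expansion 6.60, river cleanup 6.07, bridge inspection 4.50.
A density-first pass picks food-bank expansion + flood-sensor network + bridge inspection — 348 at 41 k$.
The 26 k$ tied up in food-bank expansion and bridge inspection is better spent on river cleanup — total rises to 359 (43 k$).
Next best is food-bank expansion + flood-sensor network + bridge inspection at 348 (41 k$) — short by 11.

359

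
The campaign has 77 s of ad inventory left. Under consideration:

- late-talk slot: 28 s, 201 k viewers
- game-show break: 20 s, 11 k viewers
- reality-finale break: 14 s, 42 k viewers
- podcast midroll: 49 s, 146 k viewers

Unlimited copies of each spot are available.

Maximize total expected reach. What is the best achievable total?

444

Best packing: 2×late-talk slot + reality-finale break — 70 s, 444 total.
Nothing else within 77 s beats 444.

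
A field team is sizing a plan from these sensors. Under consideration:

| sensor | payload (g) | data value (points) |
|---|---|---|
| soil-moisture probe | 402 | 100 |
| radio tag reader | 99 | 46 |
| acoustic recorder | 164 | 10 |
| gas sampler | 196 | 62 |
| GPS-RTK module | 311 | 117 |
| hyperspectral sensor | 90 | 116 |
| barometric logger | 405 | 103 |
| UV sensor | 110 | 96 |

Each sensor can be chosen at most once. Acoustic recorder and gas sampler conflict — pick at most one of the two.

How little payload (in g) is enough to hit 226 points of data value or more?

Minimise g subject to total data value ≥ 226.
radio tag reader + hyperspectral sensor + UV sensor reaches 258 using 299 g.
No combination under 299 g hits 226.

299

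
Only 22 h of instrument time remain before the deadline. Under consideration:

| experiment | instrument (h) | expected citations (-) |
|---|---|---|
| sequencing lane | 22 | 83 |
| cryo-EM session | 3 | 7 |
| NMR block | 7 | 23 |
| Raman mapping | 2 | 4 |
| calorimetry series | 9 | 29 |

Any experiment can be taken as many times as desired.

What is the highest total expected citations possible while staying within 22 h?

Taking sequencing lane: 22 h used, 83 in expected citations.
That's the maximum — no swap from here does better than 83.

83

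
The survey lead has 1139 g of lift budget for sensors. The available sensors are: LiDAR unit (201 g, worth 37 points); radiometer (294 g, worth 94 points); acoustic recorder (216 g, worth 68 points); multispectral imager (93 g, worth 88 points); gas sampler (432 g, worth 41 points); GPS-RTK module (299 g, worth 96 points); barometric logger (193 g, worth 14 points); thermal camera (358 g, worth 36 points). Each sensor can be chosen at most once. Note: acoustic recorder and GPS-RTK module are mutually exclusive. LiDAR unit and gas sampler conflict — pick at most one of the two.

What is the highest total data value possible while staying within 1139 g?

329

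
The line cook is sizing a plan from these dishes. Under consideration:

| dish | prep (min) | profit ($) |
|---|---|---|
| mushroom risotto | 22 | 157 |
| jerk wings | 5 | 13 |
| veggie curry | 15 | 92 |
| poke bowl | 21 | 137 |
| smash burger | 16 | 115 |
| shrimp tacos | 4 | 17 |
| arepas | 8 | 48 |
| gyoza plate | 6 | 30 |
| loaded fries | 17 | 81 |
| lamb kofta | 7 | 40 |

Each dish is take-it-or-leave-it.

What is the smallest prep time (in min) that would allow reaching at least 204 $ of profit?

Need the lightest bundle worth ≥ 204.
mushroom risotto + arepas reaches 205 using 30 min.
No combination under 30 min hits 204.

30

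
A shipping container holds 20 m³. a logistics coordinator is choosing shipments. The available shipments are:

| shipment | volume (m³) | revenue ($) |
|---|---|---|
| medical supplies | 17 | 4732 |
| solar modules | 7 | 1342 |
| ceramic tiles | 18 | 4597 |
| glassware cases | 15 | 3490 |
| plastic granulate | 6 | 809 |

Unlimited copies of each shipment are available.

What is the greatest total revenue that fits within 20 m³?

The ratio ordering already packs tightly: medical supplies, 17 m³, 4732.

4732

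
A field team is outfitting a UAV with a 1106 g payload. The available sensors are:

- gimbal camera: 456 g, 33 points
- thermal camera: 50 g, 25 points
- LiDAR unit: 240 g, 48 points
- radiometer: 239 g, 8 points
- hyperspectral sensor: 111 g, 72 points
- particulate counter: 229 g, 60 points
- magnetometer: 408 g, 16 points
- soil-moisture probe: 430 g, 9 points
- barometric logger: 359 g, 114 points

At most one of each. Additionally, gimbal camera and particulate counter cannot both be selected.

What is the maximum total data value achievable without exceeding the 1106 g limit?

319

Best packing: thermal camera + LiDAR unit + hyperspectral sensor + particulate counter + barometric logger — 989 g, 319 total.
Next best is LiDAR unit + hyperspectral sensor + particulate counter + barometric logger at 294 (939 g) — short by 25.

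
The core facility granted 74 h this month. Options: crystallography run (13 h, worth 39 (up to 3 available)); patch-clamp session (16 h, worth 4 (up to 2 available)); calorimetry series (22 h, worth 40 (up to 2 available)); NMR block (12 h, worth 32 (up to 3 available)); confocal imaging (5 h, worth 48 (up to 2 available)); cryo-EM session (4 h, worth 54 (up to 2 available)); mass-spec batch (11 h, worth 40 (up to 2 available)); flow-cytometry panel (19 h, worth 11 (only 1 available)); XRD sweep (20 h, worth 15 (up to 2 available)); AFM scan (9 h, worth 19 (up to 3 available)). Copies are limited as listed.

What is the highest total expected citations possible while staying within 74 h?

The ratio heuristic lands on 2×crystallography run + 2×confocal imaging + 2×cryo-EM session + 2×mass-spec batch (362) but leaves 8 h idle.
Dropping crystallography run frees 13 h; slotting in NMR block + AFM scan (21 h) lifts the total to 374 at 74 h.
Nothing else within 74 h beats 374.

374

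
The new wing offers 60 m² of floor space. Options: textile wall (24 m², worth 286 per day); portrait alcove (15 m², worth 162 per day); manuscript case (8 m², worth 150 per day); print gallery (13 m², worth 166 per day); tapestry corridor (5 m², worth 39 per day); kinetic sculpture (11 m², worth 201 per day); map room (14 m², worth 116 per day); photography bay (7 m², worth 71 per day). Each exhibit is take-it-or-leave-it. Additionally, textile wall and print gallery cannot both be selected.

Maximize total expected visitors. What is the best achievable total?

799

By expected visitors per m²: manuscript case 18.75, kinetic sculpture 18.27, print gallery 12.77, textile wall 11.92 lead.
Best packing: textile wall + portrait alcove + manuscript case + kinetic sculpture — 58 m², 799 total.
Runner-up portrait alcove + manuscript case + print gallery + tapestry corridor + kinetic sculpture + photography bay tops out at 789.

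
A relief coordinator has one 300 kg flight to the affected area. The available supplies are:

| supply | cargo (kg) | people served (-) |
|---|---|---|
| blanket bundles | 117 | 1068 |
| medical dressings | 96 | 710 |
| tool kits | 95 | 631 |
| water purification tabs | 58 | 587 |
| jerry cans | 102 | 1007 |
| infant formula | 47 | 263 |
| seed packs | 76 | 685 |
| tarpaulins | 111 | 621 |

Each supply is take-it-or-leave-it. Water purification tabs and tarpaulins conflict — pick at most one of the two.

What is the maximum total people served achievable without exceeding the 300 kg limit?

2760

By people served per kg: water purification tabs 10.12, jerry cans 9.87, blanket bundles 9.13, seed packs 9.01 lead.
Greedy by ratio would take blanket bundles + water purification tabs + jerry cans: 277 kg used, total 2662.
Dropping water purification tabs frees 58 kg; slotting in seed packs (76 kg) lifts the total to 2760 at 295 kg.
Nothing else feasible within 300 kg beats 2760.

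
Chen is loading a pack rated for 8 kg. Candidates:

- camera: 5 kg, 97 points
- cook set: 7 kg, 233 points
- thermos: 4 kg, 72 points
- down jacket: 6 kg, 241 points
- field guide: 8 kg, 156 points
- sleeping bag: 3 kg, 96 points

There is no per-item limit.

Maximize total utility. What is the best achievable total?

241

The ratio ordering already packs tightly: down jacket, 6 kg, 241.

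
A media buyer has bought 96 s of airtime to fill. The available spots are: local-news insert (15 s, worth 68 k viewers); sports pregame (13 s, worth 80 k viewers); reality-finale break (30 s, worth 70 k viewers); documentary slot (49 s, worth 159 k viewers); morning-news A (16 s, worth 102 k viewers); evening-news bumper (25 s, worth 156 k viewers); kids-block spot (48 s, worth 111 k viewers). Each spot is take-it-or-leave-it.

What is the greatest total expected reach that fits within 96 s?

A density-first pass picks local-news insert + sports pregame + morning-news A + evening-news bumper — 406 at 69 s.
Dropping local-news insert and sports pregame frees 28 s; slotting in documentary slot (49 s) lifts the total to 417 at 90 s.
The closest alternative, local-news insert + sports pregame + documentary slot + morning-news A, reaches only 409.

417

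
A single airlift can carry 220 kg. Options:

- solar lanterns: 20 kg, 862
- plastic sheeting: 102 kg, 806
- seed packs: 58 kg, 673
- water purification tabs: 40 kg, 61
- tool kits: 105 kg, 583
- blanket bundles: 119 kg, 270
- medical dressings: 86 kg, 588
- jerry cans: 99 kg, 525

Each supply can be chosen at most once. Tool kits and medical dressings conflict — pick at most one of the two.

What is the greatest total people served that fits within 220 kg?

The ratio ordering already packs tightly: solar lanterns + plastic sheeting + seed packs + water purification tabs, 220 kg, 2402.

2402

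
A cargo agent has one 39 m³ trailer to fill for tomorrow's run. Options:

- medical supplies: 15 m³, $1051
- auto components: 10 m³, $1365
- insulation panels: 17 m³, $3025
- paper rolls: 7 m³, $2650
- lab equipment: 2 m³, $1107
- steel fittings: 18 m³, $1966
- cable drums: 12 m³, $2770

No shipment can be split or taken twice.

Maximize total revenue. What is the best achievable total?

9552

Ranking by ratio (revenue/m³): lab equipment 553.50, paper rolls 378.57, cable drums 230.83.
The ratio ordering already packs tightly: insulation panels + paper rolls + lab equipment + cable drums, 38 m³, 9552.
Next best is paper rolls + lab equipment + steel fittings + cable drums at 8493 (39 m³) — short by 1059.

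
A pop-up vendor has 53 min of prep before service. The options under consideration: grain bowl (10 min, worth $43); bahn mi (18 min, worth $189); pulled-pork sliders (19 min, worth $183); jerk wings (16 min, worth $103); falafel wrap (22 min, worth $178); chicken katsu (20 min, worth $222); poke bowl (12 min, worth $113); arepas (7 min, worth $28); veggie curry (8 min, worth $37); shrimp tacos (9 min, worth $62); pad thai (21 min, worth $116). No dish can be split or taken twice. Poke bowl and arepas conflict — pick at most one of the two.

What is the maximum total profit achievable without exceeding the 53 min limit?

524

Ranking by ratio (profit/min): chicken katsu 11.10, bahn mi 10.50, pulled-pork sliders 9.63.
The ratio ordering already packs tightly: bahn mi + chicken katsu + poke bowl, 50 min, 524.
Nothing else feasible within 53 min beats 524.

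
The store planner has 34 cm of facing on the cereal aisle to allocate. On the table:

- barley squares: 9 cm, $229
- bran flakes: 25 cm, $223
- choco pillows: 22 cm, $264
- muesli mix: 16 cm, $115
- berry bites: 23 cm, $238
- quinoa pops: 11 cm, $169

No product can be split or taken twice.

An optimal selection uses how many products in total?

The maximum weekly sales within 34 cm is 493.
For example barley squares + choco pillows achieves it, using 31 cm.
All optima have 2 products.

2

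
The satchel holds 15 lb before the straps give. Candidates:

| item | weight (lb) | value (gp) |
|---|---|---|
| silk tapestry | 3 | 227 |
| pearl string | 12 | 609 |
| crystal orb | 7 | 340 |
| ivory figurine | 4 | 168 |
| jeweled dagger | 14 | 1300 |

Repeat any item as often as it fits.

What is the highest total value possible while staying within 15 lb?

1300

By value per lb: jeweled dagger 92.86, silk tapestry 75.67, pearl string 50.75, crystal orb 48.57 lead.
Jeweled dagger uses 14 of the 15 lb and totals 1300.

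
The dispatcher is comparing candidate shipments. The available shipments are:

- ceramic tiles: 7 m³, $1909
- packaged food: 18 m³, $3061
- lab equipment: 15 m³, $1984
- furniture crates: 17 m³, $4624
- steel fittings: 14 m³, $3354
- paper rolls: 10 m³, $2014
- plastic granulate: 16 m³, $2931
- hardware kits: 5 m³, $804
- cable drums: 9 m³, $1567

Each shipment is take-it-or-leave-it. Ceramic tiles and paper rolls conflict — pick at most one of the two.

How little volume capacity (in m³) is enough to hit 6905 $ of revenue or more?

29

Look for the lowest-volume combination reaching 6905.
ceramic tiles + furniture crates + hardware kits: 7337 revenue at 29 m³.
No combination under 29 m³ hits 6905.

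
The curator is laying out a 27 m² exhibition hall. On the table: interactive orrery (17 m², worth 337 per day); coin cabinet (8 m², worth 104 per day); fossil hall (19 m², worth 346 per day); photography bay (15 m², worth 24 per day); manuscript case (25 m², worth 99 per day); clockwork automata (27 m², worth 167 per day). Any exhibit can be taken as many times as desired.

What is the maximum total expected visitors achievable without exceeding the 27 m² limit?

450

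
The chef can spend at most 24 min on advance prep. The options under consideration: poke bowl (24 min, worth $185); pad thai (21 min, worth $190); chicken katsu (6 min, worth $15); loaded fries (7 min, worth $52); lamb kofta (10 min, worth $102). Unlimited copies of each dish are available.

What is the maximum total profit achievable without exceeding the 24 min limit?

The ratio heuristic lands on 2×lamb kofta (204) but leaves 4 min idle.
The 10 min tied up in lamb kofta is better spent on 2×loaded fries — total rises to 206 (24 min).
That's the maximum — no swap from here does better than 206.

206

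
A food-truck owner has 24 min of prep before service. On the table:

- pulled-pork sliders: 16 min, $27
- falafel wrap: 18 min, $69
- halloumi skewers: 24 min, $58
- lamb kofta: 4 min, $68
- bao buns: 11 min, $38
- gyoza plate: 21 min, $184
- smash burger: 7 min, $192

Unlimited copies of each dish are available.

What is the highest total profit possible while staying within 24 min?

576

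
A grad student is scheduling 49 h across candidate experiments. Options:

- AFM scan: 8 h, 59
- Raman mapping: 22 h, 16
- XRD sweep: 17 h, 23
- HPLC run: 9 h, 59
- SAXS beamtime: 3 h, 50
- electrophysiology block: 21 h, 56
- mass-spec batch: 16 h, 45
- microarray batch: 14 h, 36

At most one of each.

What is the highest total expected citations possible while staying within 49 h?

224

By expected citations per h: SAXS beamtime 16.67, AFM scan 7.38, HPLC run 6.56, mass-spec batch 2.81 lead.
The ratio heuristic lands on AFM scan + HPLC run + SAXS beamtime + mass-spec batch (213) but leaves 13 h idle.
The 16 h tied up in mass-spec batch is better spent on electrophysiology block — total rises to 224 (41 h).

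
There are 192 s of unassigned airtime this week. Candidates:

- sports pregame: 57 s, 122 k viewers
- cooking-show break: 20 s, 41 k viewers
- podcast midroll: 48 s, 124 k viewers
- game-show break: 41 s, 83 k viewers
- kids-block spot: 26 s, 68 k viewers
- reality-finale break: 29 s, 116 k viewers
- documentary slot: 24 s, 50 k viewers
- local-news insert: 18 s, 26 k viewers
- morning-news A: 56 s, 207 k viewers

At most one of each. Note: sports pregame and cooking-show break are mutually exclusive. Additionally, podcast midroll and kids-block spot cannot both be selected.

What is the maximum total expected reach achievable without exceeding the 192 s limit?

Ranking by ratio (expected reach/s): reality-finale break 4.00, morning-news A 3.70, kids-block spot 2.62.
Best packing: sports pregame + podcast midroll + reality-finale break + morning-news A — 190 s, 569 total.
No other feasible combination exceeds 569.

569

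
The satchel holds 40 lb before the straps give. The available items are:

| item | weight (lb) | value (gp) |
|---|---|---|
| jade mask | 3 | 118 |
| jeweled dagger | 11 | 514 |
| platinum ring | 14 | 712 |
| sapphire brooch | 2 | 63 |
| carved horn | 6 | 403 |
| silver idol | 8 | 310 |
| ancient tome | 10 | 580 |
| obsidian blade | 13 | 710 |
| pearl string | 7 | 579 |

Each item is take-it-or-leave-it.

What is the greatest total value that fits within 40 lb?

2404

By value per lb: pearl string 82.71, carved horn 67.17, ancient tome 58.00, obsidian blade 54.62 lead.
A density-first pass picks jade mask + carved horn + ancient tome + obsidian blade + pearl string — 2390 at 39 lb.
Replace jade mask and ancient tome with platinum ring: the trade gains 14 net, giving 2404 at 40 lb.
Runner-up jade mask + platinum ring + carved horn + ancient tome + pearl string tops out at 2392.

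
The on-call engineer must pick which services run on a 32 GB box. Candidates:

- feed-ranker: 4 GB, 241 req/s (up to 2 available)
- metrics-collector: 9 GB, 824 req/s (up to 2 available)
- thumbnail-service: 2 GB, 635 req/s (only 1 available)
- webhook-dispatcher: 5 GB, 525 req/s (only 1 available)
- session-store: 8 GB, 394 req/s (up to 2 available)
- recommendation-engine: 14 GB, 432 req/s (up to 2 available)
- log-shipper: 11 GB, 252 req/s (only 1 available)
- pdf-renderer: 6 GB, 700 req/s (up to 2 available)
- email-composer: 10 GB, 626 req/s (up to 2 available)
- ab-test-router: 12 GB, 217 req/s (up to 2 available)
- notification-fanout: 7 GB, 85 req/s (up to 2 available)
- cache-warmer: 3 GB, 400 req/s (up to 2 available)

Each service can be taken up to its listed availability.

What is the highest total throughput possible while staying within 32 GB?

By throughput per GB: thumbnail-service 317.50, cache-warmer 133.33, pdf-renderer 116.67 lead.
A density-first pass picks feed-ranker + thumbnail-service + webhook-dispatcher + 2×pdf-renderer + 2×cache-warmer — 3601 at 29 GB.
Dropping feed-ranker and cache-warmer frees 7 GB; slotting in metrics-collector (9 GB) lifts the total to 3784 at 31 GB.
Every other selection either busts 32 GB or exceeds an availability limit or fails to beat 3784.

3784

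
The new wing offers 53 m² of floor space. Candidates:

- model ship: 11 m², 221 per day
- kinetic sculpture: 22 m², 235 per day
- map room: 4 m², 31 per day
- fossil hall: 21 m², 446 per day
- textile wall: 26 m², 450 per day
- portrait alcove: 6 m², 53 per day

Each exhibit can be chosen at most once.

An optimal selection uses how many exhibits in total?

3

The maximum expected visitors within 53 m² is 949.
fossil hall + textile wall + portrait alcove hits 949 at 53 m².
Any selection reaching 949 contains exactly 3 exhibits.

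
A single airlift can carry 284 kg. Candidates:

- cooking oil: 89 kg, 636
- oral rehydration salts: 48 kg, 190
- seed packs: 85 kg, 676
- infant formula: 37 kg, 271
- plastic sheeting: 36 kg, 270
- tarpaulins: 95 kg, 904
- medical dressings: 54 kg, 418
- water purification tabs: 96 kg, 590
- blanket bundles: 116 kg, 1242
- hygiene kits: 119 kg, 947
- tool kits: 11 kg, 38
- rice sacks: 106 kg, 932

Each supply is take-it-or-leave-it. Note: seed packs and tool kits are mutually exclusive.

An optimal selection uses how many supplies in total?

Best achievable people served is 2687.
One optimal bundle: infant formula + plastic sheeting + tarpaulins + blanket bundles (284 kg).
Every optimal selection uses 4 supplies.

4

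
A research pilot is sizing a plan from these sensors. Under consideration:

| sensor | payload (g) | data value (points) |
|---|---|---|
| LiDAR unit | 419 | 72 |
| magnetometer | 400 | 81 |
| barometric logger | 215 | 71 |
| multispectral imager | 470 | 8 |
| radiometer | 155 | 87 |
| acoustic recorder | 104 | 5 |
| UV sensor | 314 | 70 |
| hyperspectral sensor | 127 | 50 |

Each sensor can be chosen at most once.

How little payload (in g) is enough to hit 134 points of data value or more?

282

Look for the lowest-payload combination reaching 134.
radiometer + hyperspectral sensor: 137 data value at 282 g.
Any bundle with less than 282 g falls short of 134.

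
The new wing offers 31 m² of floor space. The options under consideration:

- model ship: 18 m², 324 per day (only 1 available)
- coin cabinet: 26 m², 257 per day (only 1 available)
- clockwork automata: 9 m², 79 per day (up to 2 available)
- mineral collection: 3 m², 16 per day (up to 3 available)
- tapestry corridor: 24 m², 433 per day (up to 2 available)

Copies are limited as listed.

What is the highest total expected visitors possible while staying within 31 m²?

465

Density check — tapestry corridor 18.04, model ship 18.00, coin cabinet 9.88, clockwork automata 8.78 are the best per m².
Taking 2×mineral collection + tapestry corridor: 30 m² used, 465 in expected visitors.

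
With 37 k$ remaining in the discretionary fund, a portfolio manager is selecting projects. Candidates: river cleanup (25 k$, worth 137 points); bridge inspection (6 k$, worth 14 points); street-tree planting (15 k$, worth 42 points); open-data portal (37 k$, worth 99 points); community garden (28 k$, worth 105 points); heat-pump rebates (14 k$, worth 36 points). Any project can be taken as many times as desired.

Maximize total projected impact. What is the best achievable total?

The ratio ordering already packs tightly: river cleanup + 2×bridge inspection, 37 k$, 165.
Every other selection either busts 37 k$ or fails to beat 165.

165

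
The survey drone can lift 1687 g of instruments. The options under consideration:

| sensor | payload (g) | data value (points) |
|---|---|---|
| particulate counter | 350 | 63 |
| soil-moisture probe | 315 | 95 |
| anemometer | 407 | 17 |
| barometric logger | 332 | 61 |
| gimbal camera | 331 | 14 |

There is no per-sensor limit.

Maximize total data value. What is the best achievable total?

475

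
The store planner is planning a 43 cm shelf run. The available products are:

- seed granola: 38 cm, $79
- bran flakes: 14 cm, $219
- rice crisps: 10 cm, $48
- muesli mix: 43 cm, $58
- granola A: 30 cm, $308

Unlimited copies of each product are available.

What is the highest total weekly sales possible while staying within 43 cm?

657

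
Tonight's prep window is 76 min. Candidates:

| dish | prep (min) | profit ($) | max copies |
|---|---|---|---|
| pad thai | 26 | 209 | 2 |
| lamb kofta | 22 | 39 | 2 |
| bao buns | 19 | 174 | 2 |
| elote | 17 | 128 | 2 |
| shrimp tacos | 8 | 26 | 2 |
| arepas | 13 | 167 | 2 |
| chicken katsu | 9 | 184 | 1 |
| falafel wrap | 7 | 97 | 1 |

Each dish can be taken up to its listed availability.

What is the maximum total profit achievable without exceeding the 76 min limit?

871

Density check — chicken katsu 20.44, falafel wrap 13.86, arepas 12.85 are the best per min.
Greedy by ratio would take bao buns + shrimp tacos + 2×arepas + chicken katsu + falafel wrap: 69 min used, total 815.
The 27 min tied up in bao buns and shrimp tacos is better spent on 2×elote — total rises to 871 (76 min).
Every other selection either busts 76 min or exceeds an availability limit or fails to beat 871.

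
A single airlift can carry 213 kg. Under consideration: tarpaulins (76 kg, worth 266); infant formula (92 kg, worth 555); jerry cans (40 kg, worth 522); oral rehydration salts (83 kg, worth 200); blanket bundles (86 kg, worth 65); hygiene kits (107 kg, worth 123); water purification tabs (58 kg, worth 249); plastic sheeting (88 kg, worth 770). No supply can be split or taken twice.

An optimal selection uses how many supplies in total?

3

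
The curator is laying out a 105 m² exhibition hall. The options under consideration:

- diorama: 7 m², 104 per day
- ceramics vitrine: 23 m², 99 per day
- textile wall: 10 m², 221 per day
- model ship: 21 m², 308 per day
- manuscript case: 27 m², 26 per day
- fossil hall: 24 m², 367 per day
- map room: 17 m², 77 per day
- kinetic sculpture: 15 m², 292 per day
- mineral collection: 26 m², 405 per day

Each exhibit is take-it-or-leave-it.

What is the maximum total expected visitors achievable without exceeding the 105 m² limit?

Best packing: diorama + textile wall + model ship + fossil hall + kinetic sculpture + mineral collection — 103 m², 1697 total.
The closest alternative, textile wall + model ship + fossil hall + kinetic sculpture + mineral collection, reaches only 1593.

1697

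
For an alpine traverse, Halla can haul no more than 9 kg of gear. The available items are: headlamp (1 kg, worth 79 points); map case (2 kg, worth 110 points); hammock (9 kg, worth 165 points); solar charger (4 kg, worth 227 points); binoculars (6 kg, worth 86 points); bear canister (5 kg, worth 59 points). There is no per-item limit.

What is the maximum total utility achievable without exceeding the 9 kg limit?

711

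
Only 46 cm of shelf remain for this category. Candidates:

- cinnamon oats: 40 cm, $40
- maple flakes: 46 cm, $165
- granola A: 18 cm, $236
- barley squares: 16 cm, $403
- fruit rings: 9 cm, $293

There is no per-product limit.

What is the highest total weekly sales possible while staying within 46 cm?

1465

Density check — fruit rings 32.56, barley squares 25.19, granola A 13.11, maple flakes 3.59 are the best per cm.
Best packing: 5×fruit rings — 45 cm, 1465 total.
No other feasible combination exceeds 1465.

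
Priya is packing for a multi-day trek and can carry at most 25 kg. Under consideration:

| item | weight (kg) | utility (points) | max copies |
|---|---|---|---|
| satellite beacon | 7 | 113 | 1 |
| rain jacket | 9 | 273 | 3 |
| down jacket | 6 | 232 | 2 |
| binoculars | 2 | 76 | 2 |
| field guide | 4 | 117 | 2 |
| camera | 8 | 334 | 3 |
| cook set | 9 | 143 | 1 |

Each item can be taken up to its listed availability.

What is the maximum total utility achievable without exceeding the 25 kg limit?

Density check — camera 41.75, down jacket 38.67, binoculars 38.00, rain jacket 30.33 are the best per kg.
The ratio ordering already packs tightly: 3×camera, 24 kg, 1002.
That's the maximum — no swap from here does better than 1002.

1002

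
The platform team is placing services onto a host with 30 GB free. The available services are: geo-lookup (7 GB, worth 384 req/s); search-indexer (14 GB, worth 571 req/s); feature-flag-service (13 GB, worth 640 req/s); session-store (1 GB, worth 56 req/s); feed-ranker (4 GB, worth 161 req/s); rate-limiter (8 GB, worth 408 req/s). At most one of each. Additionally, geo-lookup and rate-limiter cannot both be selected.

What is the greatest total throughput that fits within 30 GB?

Taking search-indexer + feature-flag-service + session-store: 28 GB used, 1267 in throughput.
No other feasible combination exceeds 1267.

1267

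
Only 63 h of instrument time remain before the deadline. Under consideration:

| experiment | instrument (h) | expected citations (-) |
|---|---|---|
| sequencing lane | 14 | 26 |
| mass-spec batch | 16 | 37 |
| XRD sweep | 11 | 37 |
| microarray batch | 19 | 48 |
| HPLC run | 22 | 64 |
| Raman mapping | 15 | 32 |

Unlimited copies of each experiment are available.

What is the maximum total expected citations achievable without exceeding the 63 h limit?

196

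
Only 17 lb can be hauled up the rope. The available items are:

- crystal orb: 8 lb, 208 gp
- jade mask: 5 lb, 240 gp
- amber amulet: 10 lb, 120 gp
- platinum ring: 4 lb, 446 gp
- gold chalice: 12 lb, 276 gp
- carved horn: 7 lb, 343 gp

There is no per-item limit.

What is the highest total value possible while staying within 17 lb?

The ratio ordering already packs tightly: 4×platinum ring, 16 lb, 1784.
The spare 1 lb is too small for any remaining item, and no exchange beats 1784.

1784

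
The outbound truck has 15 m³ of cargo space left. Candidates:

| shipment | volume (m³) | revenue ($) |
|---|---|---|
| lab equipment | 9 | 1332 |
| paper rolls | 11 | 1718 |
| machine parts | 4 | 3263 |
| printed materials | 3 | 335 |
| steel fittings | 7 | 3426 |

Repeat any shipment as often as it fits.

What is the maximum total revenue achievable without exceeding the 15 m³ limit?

Density check — machine parts 815.75, steel fittings 489.43, paper rolls 156.18, lab equipment 148.00 are the best per m³.
Best packing: 3×machine parts + printed materials — 15 m³, 10124 total.

10124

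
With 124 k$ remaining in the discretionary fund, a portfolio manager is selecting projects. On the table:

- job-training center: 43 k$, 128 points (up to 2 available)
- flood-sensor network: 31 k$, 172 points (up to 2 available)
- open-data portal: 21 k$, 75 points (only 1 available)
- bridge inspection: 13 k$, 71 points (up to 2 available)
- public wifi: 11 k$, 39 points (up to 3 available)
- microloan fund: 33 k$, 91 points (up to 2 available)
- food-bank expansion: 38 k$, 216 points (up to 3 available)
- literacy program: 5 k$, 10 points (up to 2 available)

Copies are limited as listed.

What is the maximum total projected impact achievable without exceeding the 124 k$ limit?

By projected impact per k$: food-bank expansion 5.68, flood-sensor network 5.55, bridge inspection 5.46, open-data portal 3.57 lead.
Greedy by ratio would take 3×food-bank expansion + 2×literacy program: 124 k$ used, total 668.
Dropping food-bank expansion and 2×literacy program frees 48 k$; slotting in flood-sensor network + bridge inspection (44 k$) lifts the total to 675 at 120 k$.

675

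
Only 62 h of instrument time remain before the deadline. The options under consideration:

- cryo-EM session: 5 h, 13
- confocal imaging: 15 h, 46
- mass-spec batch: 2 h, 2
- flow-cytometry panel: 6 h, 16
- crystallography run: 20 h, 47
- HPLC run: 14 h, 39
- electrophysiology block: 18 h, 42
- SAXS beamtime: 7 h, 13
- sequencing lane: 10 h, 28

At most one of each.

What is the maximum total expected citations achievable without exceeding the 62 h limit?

168

Taking the top-ratio experiments first gives cryo-EM session + confocal imaging + mass-spec batch + flow-cytometry panel + HPLC run + SAXS beamtime + sequencing lane for 157 (59 h).
Dropping mass-spec batch and flow-cytometry panel and SAXS beamtime frees 15 h; slotting in electrophysiology block (18 h) lifts the total to 168 at 62 h.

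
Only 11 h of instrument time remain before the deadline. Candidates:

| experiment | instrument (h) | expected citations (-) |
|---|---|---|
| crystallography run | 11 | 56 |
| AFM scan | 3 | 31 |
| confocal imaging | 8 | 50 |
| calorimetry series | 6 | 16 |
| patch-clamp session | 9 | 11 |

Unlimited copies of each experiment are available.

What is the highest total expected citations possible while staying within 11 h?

3×AFM scan uses 9 of the 11 h and totals 93.
That's the maximum — no swap from here does better than 93.

93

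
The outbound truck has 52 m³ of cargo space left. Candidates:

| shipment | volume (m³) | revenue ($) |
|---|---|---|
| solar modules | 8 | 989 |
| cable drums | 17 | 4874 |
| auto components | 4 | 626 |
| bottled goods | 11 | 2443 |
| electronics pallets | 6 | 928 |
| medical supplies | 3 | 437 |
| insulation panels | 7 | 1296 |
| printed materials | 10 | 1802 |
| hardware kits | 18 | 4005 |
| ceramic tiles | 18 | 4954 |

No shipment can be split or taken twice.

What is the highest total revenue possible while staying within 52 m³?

13199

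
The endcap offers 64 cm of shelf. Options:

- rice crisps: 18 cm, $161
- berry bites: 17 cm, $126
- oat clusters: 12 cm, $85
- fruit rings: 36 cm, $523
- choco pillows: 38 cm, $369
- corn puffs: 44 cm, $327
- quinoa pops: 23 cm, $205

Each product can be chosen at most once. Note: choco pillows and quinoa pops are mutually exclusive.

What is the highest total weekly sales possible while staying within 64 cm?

728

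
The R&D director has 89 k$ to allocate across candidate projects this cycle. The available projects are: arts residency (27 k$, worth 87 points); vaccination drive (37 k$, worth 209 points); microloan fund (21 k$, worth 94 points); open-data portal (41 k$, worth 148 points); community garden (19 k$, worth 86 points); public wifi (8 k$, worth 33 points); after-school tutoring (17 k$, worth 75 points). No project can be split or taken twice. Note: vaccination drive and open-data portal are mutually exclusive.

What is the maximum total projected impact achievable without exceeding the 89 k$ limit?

422

Density check — vaccination drive 5.65, community garden 4.53, microloan fund 4.48 are the best per k$.
Taking vaccination drive + microloan fund + community garden + public wifi: 85 k$ used, 422 in projected impact.
That's the maximum — no feasible swap from here does better than 422.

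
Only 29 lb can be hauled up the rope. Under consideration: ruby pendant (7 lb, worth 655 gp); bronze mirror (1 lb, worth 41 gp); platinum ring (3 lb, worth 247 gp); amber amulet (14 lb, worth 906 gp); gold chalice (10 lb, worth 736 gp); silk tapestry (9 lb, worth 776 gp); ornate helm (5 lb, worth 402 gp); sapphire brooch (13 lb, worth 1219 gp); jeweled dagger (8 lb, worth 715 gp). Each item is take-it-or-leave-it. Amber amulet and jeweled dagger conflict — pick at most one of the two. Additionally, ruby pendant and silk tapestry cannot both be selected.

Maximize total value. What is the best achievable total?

Density check — sapphire brooch 93.77, ruby pendant 93.57, jeweled dagger 89.38 are the best per lb.
Taking ruby pendant + bronze mirror + sapphire brooch + jeweled dagger: 29 lb used, 2630 in value.
Runner-up ruby pendant + sapphire brooch + jeweled dagger tops out at 2589.

2630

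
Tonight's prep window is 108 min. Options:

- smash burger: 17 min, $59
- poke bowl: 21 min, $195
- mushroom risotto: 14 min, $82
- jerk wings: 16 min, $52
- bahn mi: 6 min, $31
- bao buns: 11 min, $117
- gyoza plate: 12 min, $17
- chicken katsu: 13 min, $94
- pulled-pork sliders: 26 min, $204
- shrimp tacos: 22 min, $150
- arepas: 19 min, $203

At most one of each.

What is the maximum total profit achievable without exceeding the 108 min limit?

900

Taking the top-ratio dishes first gives poke bowl + mushroom risotto + bao buns + chicken katsu + pulled-pork sliders + arepas for 895 (104 min).
Replace mushroom risotto and chicken katsu with bahn mi + shrimp tacos: the trade gains 5 net, giving 900 at 105 min.
That's the maximum — no swap from here does better than 900.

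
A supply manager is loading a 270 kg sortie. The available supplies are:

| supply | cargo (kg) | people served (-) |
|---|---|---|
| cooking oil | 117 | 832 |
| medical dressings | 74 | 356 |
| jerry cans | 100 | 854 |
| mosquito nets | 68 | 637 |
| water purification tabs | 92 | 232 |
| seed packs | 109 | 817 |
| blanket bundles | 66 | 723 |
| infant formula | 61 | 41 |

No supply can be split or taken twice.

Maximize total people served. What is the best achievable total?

Best packing: jerry cans + mosquito nets + blanket bundles — 234 kg, 2214 total.

2214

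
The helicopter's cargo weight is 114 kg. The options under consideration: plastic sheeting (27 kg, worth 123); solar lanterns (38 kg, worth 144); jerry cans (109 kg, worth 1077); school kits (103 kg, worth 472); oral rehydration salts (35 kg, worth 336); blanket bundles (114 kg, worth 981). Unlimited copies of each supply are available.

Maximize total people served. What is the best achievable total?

1077

Jerry cans uses 109 of the 114 kg and totals 1077.
Nothing else within 114 kg beats 1077.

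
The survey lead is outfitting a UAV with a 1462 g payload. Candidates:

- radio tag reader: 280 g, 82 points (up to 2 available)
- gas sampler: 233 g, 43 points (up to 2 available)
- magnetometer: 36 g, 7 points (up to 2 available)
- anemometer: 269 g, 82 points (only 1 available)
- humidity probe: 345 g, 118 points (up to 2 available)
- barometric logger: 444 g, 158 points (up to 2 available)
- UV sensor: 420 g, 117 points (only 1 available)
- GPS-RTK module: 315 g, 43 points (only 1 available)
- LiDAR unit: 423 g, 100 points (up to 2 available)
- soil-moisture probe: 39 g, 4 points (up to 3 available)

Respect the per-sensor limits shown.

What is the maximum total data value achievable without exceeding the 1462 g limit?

483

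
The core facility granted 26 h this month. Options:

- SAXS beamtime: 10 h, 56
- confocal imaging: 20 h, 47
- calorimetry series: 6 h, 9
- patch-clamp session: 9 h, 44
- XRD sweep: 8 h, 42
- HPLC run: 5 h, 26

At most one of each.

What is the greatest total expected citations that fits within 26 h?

126

Filling by ratio: SAXS beamtime + XRD sweep + HPLC run for 124, with 3 h left unused.
Replace XRD sweep with patch-clamp session: the trade gains 2 net, giving 126 at 24 h.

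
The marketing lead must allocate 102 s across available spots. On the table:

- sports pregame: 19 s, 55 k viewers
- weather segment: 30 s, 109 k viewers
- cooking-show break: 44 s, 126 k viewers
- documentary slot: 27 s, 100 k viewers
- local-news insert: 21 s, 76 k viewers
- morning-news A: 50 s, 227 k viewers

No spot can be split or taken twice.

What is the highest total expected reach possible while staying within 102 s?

412

By expected reach per s: morning-news A 4.54, documentary slot 3.70, weather segment 3.63 lead.
Taking the top-ratio spots first gives documentary slot + local-news insert + morning-news A for 403 (98 s).
Replace documentary slot with weather segment: the trade gains 9 net, giving 412 at 101 s.
Next best is documentary slot + local-news insert + morning-news A at 403 (98 s) — short by 9.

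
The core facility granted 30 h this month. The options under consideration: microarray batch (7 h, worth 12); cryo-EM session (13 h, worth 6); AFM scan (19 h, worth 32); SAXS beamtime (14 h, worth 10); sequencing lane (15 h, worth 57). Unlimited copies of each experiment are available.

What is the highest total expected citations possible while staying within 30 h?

2×sequencing lane uses 30 of the 30 h and totals 114.
That's the maximum — no swap from here does better than 114.

114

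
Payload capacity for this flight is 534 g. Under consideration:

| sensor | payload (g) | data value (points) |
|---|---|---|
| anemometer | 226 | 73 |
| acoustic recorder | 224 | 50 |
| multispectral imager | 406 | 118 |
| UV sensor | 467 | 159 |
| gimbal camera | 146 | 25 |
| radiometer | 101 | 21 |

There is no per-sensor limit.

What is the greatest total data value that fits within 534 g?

159

Taking UV sensor: 467 g used, 159 in data value.
Every other selection either busts 534 g or fails to beat 159.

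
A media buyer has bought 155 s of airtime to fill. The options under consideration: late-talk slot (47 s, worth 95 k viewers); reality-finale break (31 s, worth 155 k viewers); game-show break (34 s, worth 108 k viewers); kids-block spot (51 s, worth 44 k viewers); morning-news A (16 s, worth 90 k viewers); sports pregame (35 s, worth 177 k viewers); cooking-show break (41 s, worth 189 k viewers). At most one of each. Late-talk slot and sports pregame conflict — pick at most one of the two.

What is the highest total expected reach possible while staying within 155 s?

629

Greedy by ratio would take reality-finale break + morning-news A + sports pregame + cooking-show break: 123 s used, total 611.
The 16 s tied up in morning-news A is better spent on game-show break — total rises to 629 (141 s).
Next best is reality-finale break + morning-news A + sports pregame + cooking-show break at 611 (123 s) — short by 18.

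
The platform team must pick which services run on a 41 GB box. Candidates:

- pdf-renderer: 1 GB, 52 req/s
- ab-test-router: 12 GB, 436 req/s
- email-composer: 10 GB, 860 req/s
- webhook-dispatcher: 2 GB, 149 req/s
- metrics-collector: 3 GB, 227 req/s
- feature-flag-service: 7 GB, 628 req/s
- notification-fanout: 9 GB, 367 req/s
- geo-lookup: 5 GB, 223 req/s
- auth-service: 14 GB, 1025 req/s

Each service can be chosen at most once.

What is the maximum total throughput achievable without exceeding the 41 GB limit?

3112

Ranking by ratio (throughput/GB): feature-flag-service 89.71, email-composer 86.00, metrics-collector 75.67.
The ratio heuristic lands on pdf-renderer + email-composer + webhook-dispatcher + metrics-collector + feature-flag-service + auth-service (2941) but leaves 4 GB idle.
Replace pdf-renderer with geo-lookup: the trade gains 171 net, giving 3112 at 41 GB.
Runner-up pdf-renderer + email-composer + metrics-collector + feature-flag-service + geo-lookup + auth-service tops out at 3015.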